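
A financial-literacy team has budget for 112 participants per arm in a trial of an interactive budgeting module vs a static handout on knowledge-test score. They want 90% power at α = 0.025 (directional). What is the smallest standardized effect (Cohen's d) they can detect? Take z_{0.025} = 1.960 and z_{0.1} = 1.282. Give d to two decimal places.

For two independent groups of n = 112 each: d_min = (z_{α} + z_β)·√(2/n).
z-sum = 1.960 + 1.282 = 3.242.
d_min = 3.242 × √(2/112) = 3.242 × 0.1336 = 0.433.

d_min ≈ 0.43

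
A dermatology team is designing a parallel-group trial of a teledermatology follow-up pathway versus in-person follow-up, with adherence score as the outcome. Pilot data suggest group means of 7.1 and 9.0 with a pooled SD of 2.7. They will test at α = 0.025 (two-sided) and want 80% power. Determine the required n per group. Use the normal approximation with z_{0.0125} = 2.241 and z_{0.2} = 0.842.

Cohen's d = |M₁ − M₂| / SD_pooled = |7.1 − 9.0| / 2.7 = 1.9 / 2.7 = 0.704.
For two independent groups with equal n: n = 2·((z_{α/2} + z_β) / d)².
z_{α/2} + z_β = 2.241 + 0.842 = 3.083.
n = 2 × (3.083 / 0.704)² = 2 × 4.379² = 2 × 19.18 = 38.4.
Round up to the next whole participant.

n = 39 per group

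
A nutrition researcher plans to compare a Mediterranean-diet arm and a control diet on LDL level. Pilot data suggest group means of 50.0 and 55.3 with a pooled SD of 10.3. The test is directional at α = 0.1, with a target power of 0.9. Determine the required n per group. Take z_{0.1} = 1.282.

n = 50 per group

Cohen's d = |M₁ − M₂| / SD_pooled = |50.0 − 55.3| / 10.3 = 5.3 / 10.3 = 0.515.
For two independent groups with equal n: n = 2·((z_{α} + z_β) / d)².
z_{α} + z_β = 1.282 + 1.282 = 2.564.
n = 2 × (2.564 / 0.515)² = 2 × 4.979² = 2 × 24.79 = 49.6.
Round up to the next whole participant.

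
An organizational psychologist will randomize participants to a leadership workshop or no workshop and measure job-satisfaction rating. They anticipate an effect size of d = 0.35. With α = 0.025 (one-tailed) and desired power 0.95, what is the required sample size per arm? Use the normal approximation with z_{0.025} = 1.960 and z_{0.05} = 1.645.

n = 213 per group

For two independent groups with equal n: n = 2·((z_{α} + z_β) / d)².
z_{α} + z_β = 1.960 + 1.645 = 3.605.
n = 2 × (3.605 / 0.35)² = 2 × 10.300² = 2 × 106.09 = 212.2.
Round up to the next whole participant.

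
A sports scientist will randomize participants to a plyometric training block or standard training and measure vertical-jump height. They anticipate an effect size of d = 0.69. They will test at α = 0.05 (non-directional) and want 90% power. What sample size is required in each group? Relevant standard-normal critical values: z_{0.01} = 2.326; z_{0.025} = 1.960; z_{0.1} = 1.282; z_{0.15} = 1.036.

For two independent groups with equal n: n = 2·((z_{α/2} + z_β) / d)².
z_{α/2} + z_β = 1.960 + 1.282 = 3.242.
n = 2 × (3.242 / 0.69)² = 2 × 4.699² = 2 × 22.08 = 44.2.
Round up to the next whole participant.

n = 45 per group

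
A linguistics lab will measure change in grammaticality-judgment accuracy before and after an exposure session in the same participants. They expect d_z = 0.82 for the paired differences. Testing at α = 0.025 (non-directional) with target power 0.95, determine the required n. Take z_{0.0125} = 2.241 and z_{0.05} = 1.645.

For a paired (one-sample on differences) test: n = ((z_{α/2} + z_β) / d)².
z_{α/2} + z_β = 2.241 + 1.645 = 3.886.
n = (3.886 / 0.82)² = 4.739² = 22.46.
Round up.

n = 23 pairs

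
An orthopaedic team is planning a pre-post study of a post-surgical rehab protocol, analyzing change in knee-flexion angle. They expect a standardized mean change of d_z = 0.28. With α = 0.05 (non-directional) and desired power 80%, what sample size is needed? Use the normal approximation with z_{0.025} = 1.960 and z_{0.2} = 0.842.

For a paired (one-sample on differences) test: n = ((z_{α/2} + z_β) / d)².
z_{α/2} + z_β = 1.960 + 0.842 = 2.802.
n = (2.802 / 0.28)² = 10.007² = 100.14.
Round up.

n = 101 pairs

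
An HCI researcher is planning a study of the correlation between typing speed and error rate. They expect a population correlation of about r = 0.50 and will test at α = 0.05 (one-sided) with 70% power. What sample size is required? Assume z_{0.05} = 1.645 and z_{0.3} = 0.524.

Fisher's z: C = ½·ln((1+r)/(1−r)) = ½·ln(3.0000) = 0.5493.
n = ((z_{α} + z_β)/C)² + 3.
(1.645 + 0.524) / 0.5493 = 2.169 / 0.5493 = 3.949.
n = 3.949² + 3 = 15.59 + 3 = 18.6.
Round up.

n = 19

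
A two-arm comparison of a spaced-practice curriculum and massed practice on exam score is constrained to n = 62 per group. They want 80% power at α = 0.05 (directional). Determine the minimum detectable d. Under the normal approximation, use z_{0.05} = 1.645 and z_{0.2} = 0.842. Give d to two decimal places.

For two independent groups of n = 62 each: d_min = (z_{α} + z_β)·√(2/n).
z-sum = 1.645 + 0.842 = 2.487.
d_min = 2.487 × √(2/62) = 2.487 × 0.1796 = 0.447.

d_min ≈ 0.45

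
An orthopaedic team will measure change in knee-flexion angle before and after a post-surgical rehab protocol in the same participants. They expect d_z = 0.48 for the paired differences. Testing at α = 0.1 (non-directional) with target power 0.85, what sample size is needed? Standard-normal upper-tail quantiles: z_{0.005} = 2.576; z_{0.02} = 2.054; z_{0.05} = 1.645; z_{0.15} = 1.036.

For a paired (one-sample on differences) test: n = ((z_{α/2} + z_β) / d)².
z_{α/2} + z_β = 1.645 + 1.036 = 2.681.
n = (2.681 / 0.48)² = 5.585² = 31.20.
Round up.

n = 32 pairs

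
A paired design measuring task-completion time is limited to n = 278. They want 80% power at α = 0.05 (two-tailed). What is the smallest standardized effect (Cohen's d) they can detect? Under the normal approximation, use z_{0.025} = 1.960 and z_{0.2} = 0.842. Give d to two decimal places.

For a single sample (or paired design) of n = 278: d_min = (z_{α/2} + z_β)/√n.
z-sum = 1.960 + 0.842 = 2.802.
d_min = 2.802 / √278 = 2.802 / 16.673 = 0.168.

d_min ≈ 0.17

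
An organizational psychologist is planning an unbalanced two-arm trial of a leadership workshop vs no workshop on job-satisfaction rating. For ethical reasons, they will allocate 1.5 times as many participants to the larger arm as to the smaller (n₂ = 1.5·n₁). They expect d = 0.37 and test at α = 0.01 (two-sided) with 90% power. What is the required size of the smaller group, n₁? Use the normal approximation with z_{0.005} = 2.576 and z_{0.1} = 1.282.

n₁ = 182

With allocation ratio k = n₂/n₁ = 1.5, Var(x̄₁−x̄₂) = σ²(1/n₁ + 1/(k·n₁)) = σ²·(k+1)/(k·n₁).
So n₁ = (1 + 1/k)·((z_{α/2} + z_β)/d)² = 1.667 × (3.858/0.37)².
n₁ = 1.667 × 108.72 = 181.2.
Round up: n₁ = 182, giving n₂ = 1.5 × 182 = 273.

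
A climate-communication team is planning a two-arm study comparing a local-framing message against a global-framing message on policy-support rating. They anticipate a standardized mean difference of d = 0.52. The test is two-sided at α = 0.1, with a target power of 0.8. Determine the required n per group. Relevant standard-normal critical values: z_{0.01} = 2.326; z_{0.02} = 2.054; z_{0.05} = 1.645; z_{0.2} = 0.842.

For two independent groups with equal n: n = 2·((z_{α/2} + z_β) / d)².
z_{α/2} + z_β = 1.645 + 0.842 = 2.487.
n = 2 × (2.487 / 0.52)² = 2 × 4.783² = 2 × 22.87 = 45.7.
Round up to the next whole participant.

n = 46 per group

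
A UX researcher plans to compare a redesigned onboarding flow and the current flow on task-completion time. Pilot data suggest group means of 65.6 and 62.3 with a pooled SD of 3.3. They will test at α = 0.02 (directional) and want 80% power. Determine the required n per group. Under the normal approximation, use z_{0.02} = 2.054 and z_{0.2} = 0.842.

Cohen's d = |M₁ − M₂| / SD_pooled = |65.6 − 62.3| / 3.3 = 3.3 / 3.3 = 1.000.
For two independent groups with equal n: n = 2·((z_{α} + z_β) / d)².
z_{α} + z_β = 2.054 + 0.842 = 2.896.
n = 2 × (2.896 / 1.000)² = 2 × 2.896² = 2 × 8.39 = 16.8.
Round up to the next whole participant.

n = 17 per group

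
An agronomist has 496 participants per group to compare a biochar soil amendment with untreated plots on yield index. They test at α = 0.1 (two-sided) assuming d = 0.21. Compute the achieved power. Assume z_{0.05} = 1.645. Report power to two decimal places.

power ≈ 0.95

For two equal groups, power = Φ(d·√(n/2) − z_{α/2}).
d·√(n/2) = 0.21 × √(496/2) = 0.21 × 15.748 = 3.307.
z_β = 3.307 − 1.645 = 1.662.
Power = Φ(1.662) = 0.952.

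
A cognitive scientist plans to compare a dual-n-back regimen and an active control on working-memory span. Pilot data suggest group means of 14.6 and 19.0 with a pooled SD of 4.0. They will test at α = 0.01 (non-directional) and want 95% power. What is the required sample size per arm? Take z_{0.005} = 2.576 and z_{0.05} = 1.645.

Cohen's d = |M₁ − M₂| / SD_pooled = |14.6 − 19.0| / 4.0 = 4.4 / 4.0 = 1.100.
For two independent groups with equal n: n = 2·((z_{α/2} + z_β) / d)².
z_{α/2} + z_β = 2.576 + 1.645 = 4.221.
n = 2 × (4.221 / 1.100)² = 2 × 3.837² = 2 × 14.72 = 29.4.
Round up to the next whole participant.

n = 30 per group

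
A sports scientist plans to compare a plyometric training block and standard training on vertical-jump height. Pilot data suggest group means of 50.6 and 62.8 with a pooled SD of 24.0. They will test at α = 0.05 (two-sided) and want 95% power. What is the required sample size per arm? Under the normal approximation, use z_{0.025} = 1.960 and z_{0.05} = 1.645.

Cohen's d = |M₁ − M₂| / SD_pooled = |50.6 − 62.8| / 24.0 = 12.2 / 24.0 = 0.508.
For two independent groups with equal n: n = 2·((z_{α/2} + z_β) / d)².
z_{α/2} + z_β = 1.960 + 1.645 = 3.605.
n = 2 × (3.605 / 0.508)² = 2 × 7.096² = 2 × 50.36 = 100.7.
Round up to the next whole participant.

n = 101 per group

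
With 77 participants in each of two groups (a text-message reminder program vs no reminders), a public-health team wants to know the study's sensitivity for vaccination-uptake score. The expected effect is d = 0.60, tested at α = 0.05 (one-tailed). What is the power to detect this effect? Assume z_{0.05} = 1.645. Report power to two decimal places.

power ≈ 0.98

For two equal groups, power = Φ(d·√(n/2) − z_{α}).
d·√(n/2) = 0.60 × √(77/2) = 0.60 × 6.205 = 3.723.
z_β = 3.723 − 1.645 = 2.078.
Power = Φ(2.078) = 0.981.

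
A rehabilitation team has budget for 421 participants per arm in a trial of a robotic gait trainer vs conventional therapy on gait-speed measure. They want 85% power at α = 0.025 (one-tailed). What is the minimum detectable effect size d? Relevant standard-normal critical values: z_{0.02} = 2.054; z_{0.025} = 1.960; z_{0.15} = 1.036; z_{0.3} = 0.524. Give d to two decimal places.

For two independent groups of n = 421 each: d_min = (z_{α} + z_β)·√(2/n).
z-sum = 1.960 + 1.036 = 2.996.
d_min = 2.996 × √(2/421) = 2.996 × 0.0689 = 0.206.

d_min ≈ 0.21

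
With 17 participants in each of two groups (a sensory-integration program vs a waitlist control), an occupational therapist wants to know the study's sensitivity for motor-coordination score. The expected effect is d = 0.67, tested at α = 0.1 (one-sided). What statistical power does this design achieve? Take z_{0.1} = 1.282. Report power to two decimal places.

For two equal groups, power = Φ(d·√(n/2) − z_{α}).
d·√(n/2) = 0.67 × √(17/2) = 0.67 × 2.915 = 1.953.
z_β = 1.953 − 1.282 = 0.671.
Power = Φ(0.671) = 0.749.

power ≈ 0.75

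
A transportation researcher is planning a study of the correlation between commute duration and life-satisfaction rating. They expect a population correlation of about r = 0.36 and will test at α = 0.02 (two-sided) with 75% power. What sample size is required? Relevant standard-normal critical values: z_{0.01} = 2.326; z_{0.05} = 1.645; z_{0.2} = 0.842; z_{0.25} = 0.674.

Fisher's z: C = ½·ln((1+r)/(1−r)) = ½·ln(2.1250) = 0.3769.
n = ((z_{α/2} + z_β)/C)² + 3.
(2.326 + 0.674) / 0.3769 = 3.000 / 0.3769 = 7.960.
n = 7.960² + 3 = 63.36 + 3 = 66.4.
Round up.

n = 67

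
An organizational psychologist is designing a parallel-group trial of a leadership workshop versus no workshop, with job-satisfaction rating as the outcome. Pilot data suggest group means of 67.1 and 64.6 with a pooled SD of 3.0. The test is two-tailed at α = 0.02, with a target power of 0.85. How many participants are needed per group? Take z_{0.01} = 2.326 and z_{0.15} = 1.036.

n = 33 per group

Cohen's d = |M₁ − M₂| / SD_pooled = |67.1 − 64.6| / 3.0 = 2.5 / 3.0 = 0.833.
For two independent groups with equal n: n = 2·((z_{α/2} + z_β) / d)².
z_{α/2} + z_β = 2.326 + 1.036 = 3.362.
n = 2 × (3.362 / 0.833)² = 2 × 4.036² = 2 × 16.29 = 32.6.
Round up to the next whole participant.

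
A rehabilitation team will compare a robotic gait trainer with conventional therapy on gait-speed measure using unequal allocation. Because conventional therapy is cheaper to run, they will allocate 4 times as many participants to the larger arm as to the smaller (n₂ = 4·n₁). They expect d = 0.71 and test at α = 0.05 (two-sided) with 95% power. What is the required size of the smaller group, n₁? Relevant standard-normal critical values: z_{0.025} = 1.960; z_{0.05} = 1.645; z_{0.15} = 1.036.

n₁ = 33

With allocation ratio k = n₂/n₁ = 4, Var(x̄₁−x̄₂) = σ²(1/n₁ + 1/(k·n₁)) = σ²·(k+1)/(k·n₁).
So n₁ = (1 + 1/k)·((z_{α/2} + z_β)/d)² = 1.250 × (3.605/0.71)².
n₁ = 1.250 × 25.78 = 32.2.
Round up: n₁ = 33, giving n₂ = 4 × 33 = 132.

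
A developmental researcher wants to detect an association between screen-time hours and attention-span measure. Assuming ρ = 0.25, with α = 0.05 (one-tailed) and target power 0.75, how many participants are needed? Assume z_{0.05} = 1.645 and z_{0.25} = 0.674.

n = 86

Fisher's z: C = ½·ln((1+r)/(1−r)) = ½·ln(1.6667) = 0.2554.
n = ((z_{α} + z_β)/C)² + 3.
(1.645 + 0.674) / 0.2554 = 2.319 / 0.2554 = 9.080.
n = 9.080² + 3 = 82.44 + 3 = 85.4.
Round up.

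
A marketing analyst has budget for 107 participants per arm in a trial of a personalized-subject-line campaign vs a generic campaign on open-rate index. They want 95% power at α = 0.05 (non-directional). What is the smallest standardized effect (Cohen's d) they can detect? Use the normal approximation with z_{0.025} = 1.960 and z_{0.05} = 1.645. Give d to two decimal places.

d_min ≈ 0.49

For two independent groups of n = 107 each: d_min = (z_{α/2} + z_β)·√(2/n).
z-sum = 1.960 + 1.645 = 3.605.
d_min = 3.605 × √(2/107) = 3.605 × 0.1367 = 0.493.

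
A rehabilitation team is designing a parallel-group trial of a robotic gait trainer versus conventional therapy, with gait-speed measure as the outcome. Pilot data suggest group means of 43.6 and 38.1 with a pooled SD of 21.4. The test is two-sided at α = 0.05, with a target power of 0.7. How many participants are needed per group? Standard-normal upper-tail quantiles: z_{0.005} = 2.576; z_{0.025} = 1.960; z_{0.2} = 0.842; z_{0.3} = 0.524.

n = 187 per group

Cohen's d = |M₁ − M₂| / SD_pooled = |43.6 − 38.1| / 21.4 = 5.5 / 21.4 = 0.257.
For two independent groups with equal n: n = 2·((z_{α/2} + z_β) / d)².
z_{α/2} + z_β = 1.960 + 0.524 = 2.484.
n = 2 × (2.484 / 0.257)² = 2 × 9.665² = 2 × 93.42 = 186.8.
Round up to the next whole participant.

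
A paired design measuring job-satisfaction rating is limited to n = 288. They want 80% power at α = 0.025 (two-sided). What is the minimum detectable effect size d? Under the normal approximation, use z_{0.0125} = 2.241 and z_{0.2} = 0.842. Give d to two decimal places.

d_min ≈ 0.18

For a single sample (or paired design) of n = 288: d_min = (z_{α/2} + z_β)/√n.
z-sum = 2.241 + 0.842 = 3.083.
d_min = 3.083 / √288 = 3.083 / 16.971 = 0.182.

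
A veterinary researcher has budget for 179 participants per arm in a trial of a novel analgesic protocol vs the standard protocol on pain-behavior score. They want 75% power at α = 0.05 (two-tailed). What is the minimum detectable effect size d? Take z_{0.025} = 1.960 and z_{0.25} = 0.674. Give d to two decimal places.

For two independent groups of n = 179 each: d_min = (z_{α/2} + z_β)·√(2/n).
z-sum = 1.960 + 0.674 = 2.634.
d_min = 2.634 × √(2/179) = 2.634 × 0.1057 = 0.278.

d_min ≈ 0.28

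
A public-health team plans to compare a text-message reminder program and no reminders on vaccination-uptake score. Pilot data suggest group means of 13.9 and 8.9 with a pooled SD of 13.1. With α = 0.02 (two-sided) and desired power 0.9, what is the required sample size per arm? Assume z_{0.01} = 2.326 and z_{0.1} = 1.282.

Cohen's d = |M₁ − M₂| / SD_pooled = |13.9 − 8.9| / 13.1 = 5.0 / 13.1 = 0.382.
For two independent groups with equal n: n = 2·((z_{α/2} + z_β) / d)².
z_{α/2} + z_β = 2.326 + 1.282 = 3.608.
n = 2 × (3.608 / 0.382)² = 2 × 9.445² = 2 × 89.21 = 178.4.
Round up to the next whole participant.

n = 179 per group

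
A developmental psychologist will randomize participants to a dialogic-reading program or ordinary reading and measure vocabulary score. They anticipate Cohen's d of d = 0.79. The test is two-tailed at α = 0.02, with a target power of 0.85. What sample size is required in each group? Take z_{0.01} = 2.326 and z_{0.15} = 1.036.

n = 37 per group

For two independent groups with equal n: n = 2·((z_{α/2} + z_β) / d)².
z_{α/2} + z_β = 2.326 + 1.036 = 3.362.
n = 2 × (3.362 / 0.79)² = 2 × 4.256² = 2 × 18.11 = 36.2.
Round up to the next whole participant.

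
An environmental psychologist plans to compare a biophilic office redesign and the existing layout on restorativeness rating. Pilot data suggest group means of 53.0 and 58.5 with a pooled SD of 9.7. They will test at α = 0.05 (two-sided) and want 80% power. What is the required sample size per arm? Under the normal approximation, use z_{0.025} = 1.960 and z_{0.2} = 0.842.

n = 49 per group

Cohen's d = |M₁ − M₂| / SD_pooled = |53.0 − 58.5| / 9.7 = 5.5 / 9.7 = 0.567.
For two independent groups with equal n: n = 2·((z_{α/2} + z_β) / d)².
z_{α/2} + z_β = 1.960 + 0.842 = 2.802.
n = 2 × (2.802 / 0.567)² = 2 × 4.942² = 2 × 24.42 = 48.8.
Round up to the next whole participant.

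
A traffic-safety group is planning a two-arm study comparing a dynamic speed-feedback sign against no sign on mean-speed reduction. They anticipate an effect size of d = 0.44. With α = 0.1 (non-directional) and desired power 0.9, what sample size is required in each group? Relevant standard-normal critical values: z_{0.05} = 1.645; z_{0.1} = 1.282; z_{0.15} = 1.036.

n = 89 per group

For two independent groups with equal n: n = 2·((z_{α/2} + z_β) / d)².
z_{α/2} + z_β = 1.645 + 1.282 = 2.927.
n = 2 × (2.927 / 0.44)² = 2 × 6.652² = 2 × 44.25 = 88.5.
Round up to the next whole participant.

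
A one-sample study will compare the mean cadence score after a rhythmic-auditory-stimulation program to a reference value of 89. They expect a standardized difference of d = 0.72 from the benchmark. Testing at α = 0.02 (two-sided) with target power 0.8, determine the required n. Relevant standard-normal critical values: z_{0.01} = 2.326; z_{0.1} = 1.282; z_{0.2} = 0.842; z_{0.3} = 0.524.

For a one-sample test: n = ((z_{α/2} + z_β) / d)².
z_{α/2} + z_β = 2.326 + 0.842 = 3.168.
n = (3.168 / 0.72)² = 4.400² = 19.36.
Round up.

n = 20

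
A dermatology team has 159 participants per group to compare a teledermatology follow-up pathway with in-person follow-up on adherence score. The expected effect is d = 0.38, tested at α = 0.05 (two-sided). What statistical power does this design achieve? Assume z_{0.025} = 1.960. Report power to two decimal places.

For two equal groups, power = Φ(d·√(n/2) − z_{α/2}).
d·√(n/2) = 0.38 × √(159/2) = 0.38 × 8.916 = 3.388.
z_β = 3.388 − 1.960 = 1.428.
Power = Φ(1.428) = 0.923.

power ≈ 0.92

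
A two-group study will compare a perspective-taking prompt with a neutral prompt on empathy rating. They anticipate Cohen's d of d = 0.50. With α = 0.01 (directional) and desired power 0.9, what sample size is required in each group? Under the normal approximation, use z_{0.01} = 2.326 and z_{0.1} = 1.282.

For two independent groups with equal n: n = 2·((z_{α} + z_β) / d)².
z_{α} + z_β = 2.326 + 1.282 = 3.608.
n = 2 × (3.608 / 0.50)² = 2 × 7.216² = 2 × 52.07 = 104.1.
Round up to the next whole participant.

n = 105 per group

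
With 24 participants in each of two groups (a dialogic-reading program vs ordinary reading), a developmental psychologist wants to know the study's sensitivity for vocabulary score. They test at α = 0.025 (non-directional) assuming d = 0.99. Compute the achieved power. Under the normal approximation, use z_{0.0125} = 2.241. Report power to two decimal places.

For two equal groups, power = Φ(d·√(n/2) − z_{α/2}).
d·√(n/2) = 0.99 × √(24/2) = 0.99 × 3.464 = 3.429.
z_β = 3.429 − 2.241 = 1.188.
Power = Φ(1.188) = 0.883.

power ≈ 0.88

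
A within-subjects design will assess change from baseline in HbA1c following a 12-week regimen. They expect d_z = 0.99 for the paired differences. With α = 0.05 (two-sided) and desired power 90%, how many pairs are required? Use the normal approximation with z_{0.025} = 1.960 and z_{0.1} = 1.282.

n = 11 pairs

For a paired (one-sample on differences) test: n = ((z_{α/2} + z_β) / d)².
z_{α/2} + z_β = 1.960 + 1.282 = 3.242.
n = (3.242 / 0.99)² = 3.275² = 10.72.
Round up.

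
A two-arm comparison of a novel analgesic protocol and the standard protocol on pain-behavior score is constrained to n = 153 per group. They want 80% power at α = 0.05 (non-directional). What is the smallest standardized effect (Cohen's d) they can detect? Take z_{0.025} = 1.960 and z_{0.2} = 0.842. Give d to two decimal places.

For two independent groups of n = 153 each: d_min = (z_{α/2} + z_β)·√(2/n).
z-sum = 1.960 + 0.842 = 2.802.
d_min = 2.802 × √(2/153) = 2.802 × 0.1143 = 0.320.

d_min ≈ 0.32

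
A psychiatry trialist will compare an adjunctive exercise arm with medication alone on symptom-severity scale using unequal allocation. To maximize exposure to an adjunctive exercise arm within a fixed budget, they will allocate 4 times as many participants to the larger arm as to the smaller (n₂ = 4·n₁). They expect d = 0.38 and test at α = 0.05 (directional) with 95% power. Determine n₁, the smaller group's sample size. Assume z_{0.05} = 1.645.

n₁ = 94

With allocation ratio k = n₂/n₁ = 4, Var(x̄₁−x̄₂) = σ²(1/n₁ + 1/(k·n₁)) = σ²·(k+1)/(k·n₁).
So n₁ = (1 + 1/k)·((z_{α} + z_β)/d)² = 1.250 × (3.290/0.38)².
n₁ = 1.250 × 74.96 = 93.7.
Round up: n₁ = 94, giving n₂ = 4 × 94 = 376.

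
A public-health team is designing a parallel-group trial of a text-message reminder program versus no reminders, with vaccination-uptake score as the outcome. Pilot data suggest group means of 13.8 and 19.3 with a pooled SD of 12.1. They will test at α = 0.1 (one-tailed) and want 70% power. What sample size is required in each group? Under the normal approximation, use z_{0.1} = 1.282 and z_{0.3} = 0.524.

Cohen's d = |M₁ − M₂| / SD_pooled = |13.8 − 19.3| / 12.1 = 5.5 / 12.1 = 0.455.
For two independent groups with equal n: n = 2·((z_{α} + z_β) / d)².
z_{α} + z_β = 1.282 + 0.524 = 1.806.
n = 2 × (1.806 / 0.455)² = 2 × 3.969² = 2 × 15.75 = 31.5.
Round up to the next whole participant.

n = 32 per group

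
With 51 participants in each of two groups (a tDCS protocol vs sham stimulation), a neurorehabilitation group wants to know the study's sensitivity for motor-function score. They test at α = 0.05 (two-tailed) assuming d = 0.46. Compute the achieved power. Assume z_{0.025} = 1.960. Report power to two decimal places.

For two equal groups, power = Φ(d·√(n/2) − z_{α/2}).
d·√(n/2) = 0.46 × √(51/2) = 0.46 × 5.050 = 2.323.
z_β = 2.323 − 1.960 = 0.363.
Power = Φ(0.363) = 0.642.

power ≈ 0.64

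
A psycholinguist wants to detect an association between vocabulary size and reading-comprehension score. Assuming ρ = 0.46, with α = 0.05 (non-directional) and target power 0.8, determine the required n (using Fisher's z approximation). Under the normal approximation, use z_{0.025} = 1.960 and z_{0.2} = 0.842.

Fisher's z: C = ½·ln((1+r)/(1−r)) = ½·ln(2.7037) = 0.4973.
n = ((z_{α/2} + z_β)/C)² + 3.
(1.960 + 0.842) / 0.4973 = 2.802 / 0.4973 = 5.634.
n = 5.634² + 3 = 31.75 + 3 = 34.7.
Round up.

n = 35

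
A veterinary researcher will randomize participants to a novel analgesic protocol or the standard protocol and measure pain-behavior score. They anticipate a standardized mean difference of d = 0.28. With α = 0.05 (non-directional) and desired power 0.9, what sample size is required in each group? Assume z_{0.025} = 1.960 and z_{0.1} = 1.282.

For two independent groups with equal n: n = 2·((z_{α/2} + z_β) / d)².
z_{α/2} + z_β = 1.960 + 1.282 = 3.242.
n = 2 × (3.242 / 0.28)² = 2 × 11.579² = 2 × 134.06 = 268.1.
Round up to the next whole participant.

n = 269 per group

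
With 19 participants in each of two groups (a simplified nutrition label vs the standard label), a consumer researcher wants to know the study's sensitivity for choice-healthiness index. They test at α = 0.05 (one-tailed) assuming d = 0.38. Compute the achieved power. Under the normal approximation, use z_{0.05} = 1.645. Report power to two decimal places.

For two equal groups, power = Φ(d·√(n/2) − z_{α}).
d·√(n/2) = 0.38 × √(19/2) = 0.38 × 3.082 = 1.171.
z_β = 1.171 − 1.645 = -0.474.
Power = Φ(-0.474) = 0.318.

power ≈ 0.32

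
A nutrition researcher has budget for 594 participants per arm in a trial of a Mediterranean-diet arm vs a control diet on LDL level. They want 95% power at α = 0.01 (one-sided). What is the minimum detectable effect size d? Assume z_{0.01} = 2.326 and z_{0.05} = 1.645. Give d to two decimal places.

d_min ≈ 0.23

For two independent groups of n = 594 each: d_min = (z_{α} + z_β)·√(2/n).
z-sum = 2.326 + 1.645 = 3.971.
d_min = 3.971 × √(2/594) = 3.971 × 0.0580 = 0.230.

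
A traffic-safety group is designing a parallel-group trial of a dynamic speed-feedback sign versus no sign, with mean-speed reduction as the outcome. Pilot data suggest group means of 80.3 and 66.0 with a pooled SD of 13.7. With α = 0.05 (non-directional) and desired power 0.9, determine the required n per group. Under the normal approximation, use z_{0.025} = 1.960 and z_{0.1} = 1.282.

Cohen's d = |M₁ − M₂| / SD_pooled = |80.3 − 66.0| / 13.7 = 14.3 / 13.7 = 1.044.
For two independent groups with equal n: n = 2·((z_{α/2} + z_β) / d)².
z_{α/2} + z_β = 1.960 + 1.282 = 3.242.
n = 2 × (3.242 / 1.044)² = 2 × 3.105² = 2 × 9.64 = 19.3.
Round up to the next whole participant.

n = 20 per group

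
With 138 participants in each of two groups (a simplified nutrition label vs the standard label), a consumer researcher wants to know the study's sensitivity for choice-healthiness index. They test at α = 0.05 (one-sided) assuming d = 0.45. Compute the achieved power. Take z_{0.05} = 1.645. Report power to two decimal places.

power ≈ 0.98

For two equal groups, power = Φ(d·√(n/2) − z_{α}).
d·√(n/2) = 0.45 × √(138/2) = 0.45 × 8.307 = 3.738.
z_β = 3.738 − 1.645 = 2.093.
Power = Φ(2.093) = 0.982.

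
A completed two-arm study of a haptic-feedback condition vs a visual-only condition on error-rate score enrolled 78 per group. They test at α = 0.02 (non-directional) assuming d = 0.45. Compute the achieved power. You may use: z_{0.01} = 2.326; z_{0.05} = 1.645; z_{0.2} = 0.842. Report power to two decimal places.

For two equal groups, power = Φ(d·√(n/2) − z_{α/2}).
d·√(n/2) = 0.45 × √(78/2) = 0.45 × 6.245 = 2.810.
z_β = 2.810 − 2.326 = 0.484.
Power = Φ(0.484) = 0.686.

power ≈ 0.69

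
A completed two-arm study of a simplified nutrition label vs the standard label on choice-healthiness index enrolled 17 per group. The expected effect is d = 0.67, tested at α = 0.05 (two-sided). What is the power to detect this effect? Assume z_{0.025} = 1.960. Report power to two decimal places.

For two equal groups, power = Φ(d·√(n/2) − z_{α/2}).
d·√(n/2) = 0.67 × √(17/2) = 0.67 × 2.915 = 1.953.
z_β = 1.953 − 1.960 = -0.007.
Power = Φ(-0.007) = 0.497.

power ≈ 0.50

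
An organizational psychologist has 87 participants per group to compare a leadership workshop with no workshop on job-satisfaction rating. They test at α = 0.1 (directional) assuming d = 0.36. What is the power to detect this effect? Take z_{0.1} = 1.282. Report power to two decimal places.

power ≈ 0.86

For two equal groups, power = Φ(d·√(n/2) − z_{α}).
d·√(n/2) = 0.36 × √(87/2) = 0.36 × 6.595 = 2.374.
z_β = 2.374 − 1.282 = 1.092.
Power = Φ(1.092) = 0.863.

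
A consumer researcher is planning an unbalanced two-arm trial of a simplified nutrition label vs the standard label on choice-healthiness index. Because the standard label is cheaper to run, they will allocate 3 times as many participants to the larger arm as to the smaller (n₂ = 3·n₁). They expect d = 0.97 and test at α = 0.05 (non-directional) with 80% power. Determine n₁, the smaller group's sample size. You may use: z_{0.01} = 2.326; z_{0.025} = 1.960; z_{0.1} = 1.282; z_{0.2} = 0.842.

n₁ = 12

With allocation ratio k = n₂/n₁ = 3, Var(x̄₁−x̄₂) = σ²(1/n₁ + 1/(k·n₁)) = σ²·(k+1)/(k·n₁).
So n₁ = (1 + 1/k)·((z_{α/2} + z_β)/d)² = 1.333 × (2.802/0.97)².
n₁ = 1.333 × 8.34 = 11.1.
Round up: n₁ = 12, giving n₂ = 3 × 12 = 36.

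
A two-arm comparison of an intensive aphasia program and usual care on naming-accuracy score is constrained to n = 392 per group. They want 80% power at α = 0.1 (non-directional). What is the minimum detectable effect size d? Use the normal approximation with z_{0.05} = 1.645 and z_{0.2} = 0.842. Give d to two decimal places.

For two independent groups of n = 392 each: d_min = (z_{α/2} + z_β)·√(2/n).
z-sum = 1.645 + 0.842 = 2.487.
d_min = 2.487 × √(2/392) = 2.487 × 0.0714 = 0.178.

d_min ≈ 0.18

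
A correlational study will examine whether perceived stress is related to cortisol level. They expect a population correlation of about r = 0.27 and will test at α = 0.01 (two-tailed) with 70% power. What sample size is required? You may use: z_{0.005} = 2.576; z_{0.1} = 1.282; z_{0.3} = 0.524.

Fisher's z: C = ½·ln((1+r)/(1−r)) = ½·ln(1.7397) = 0.2769.
n = ((z_{α/2} + z_β)/C)² + 3.
(2.576 + 0.524) / 0.2769 = 3.100 / 0.2769 = 11.195.
n = 11.195² + 3 = 125.34 + 3 = 128.3.
Round up.

n = 129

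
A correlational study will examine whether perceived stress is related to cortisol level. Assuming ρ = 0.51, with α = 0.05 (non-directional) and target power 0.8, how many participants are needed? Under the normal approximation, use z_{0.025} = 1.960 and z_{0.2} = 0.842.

Fisher's z: C = ½·ln((1+r)/(1−r)) = ½·ln(3.0816) = 0.5627.
n = ((z_{α/2} + z_β)/C)² + 3.
(1.960 + 0.842) / 0.5627 = 2.802 / 0.5627 = 4.980.
n = 4.980² + 3 = 24.80 + 3 = 27.8.
Round up.

n = 28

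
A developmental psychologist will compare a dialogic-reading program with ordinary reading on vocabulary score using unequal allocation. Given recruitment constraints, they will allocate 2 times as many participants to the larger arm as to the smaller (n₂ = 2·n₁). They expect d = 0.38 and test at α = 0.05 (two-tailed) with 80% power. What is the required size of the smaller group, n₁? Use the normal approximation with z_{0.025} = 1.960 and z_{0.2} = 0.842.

n₁ = 82

With allocation ratio k = n₂/n₁ = 2, Var(x̄₁−x̄₂) = σ²(1/n₁ + 1/(k·n₁)) = σ²·(k+1)/(k·n₁).
So n₁ = (1 + 1/k)·((z_{α/2} + z_β)/d)² = 1.500 × (2.802/0.38)².
n₁ = 1.500 × 54.37 = 81.6.
Round up: n₁ = 82, giving n₂ = 2 × 82 = 164.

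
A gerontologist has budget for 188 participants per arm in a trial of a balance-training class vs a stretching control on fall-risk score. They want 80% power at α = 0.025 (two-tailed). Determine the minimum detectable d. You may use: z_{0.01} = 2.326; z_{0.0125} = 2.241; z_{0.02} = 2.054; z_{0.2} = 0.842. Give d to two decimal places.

For two independent groups of n = 188 each: d_min = (z_{α/2} + z_β)·√(2/n).
z-sum = 2.241 + 0.842 = 3.083.
d_min = 3.083 × √(2/188) = 3.083 × 0.1031 = 0.318.

d_min ≈ 0.32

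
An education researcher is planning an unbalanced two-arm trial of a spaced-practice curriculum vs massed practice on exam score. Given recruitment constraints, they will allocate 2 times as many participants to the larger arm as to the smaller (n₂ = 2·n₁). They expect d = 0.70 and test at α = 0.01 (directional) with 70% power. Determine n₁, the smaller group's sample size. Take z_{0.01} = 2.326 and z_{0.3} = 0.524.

With allocation ratio k = n₂/n₁ = 2, Var(x̄₁−x̄₂) = σ²(1/n₁ + 1/(k·n₁)) = σ²·(k+1)/(k·n₁).
So n₁ = (1 + 1/k)·((z_{α} + z_β)/d)² = 1.500 × (2.850/0.70)².
n₁ = 1.500 × 16.58 = 24.9.
Round up: n₁ = 25, giving n₂ = 2 × 25 = 50.

n₁ = 25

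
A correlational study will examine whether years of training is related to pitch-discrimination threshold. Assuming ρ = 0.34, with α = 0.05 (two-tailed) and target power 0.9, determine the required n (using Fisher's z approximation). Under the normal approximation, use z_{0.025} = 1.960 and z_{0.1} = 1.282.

Fisher's z: C = ½·ln((1+r)/(1−r)) = ½·ln(2.0303) = 0.3541.
n = ((z_{α/2} + z_β)/C)² + 3.
(1.960 + 1.282) / 0.3541 = 3.242 / 0.3541 = 9.156.
n = 9.156² + 3 = 83.83 + 3 = 86.8.
Round up.

n = 87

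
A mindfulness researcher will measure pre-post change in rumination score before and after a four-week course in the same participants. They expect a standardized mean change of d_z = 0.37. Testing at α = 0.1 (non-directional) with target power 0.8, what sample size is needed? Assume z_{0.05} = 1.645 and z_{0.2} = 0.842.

For a paired (one-sample on differences) test: n = ((z_{α/2} + z_β) / d)².
z_{α/2} + z_β = 1.645 + 0.842 = 2.487.
n = (2.487 / 0.37)² = 6.722² = 45.18.
Round up.

n = 46 pairs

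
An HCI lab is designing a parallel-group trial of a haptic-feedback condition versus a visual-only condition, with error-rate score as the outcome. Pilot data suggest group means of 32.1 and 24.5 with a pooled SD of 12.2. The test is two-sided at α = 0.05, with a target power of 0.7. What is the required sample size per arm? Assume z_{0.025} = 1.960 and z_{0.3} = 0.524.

Cohen's d = |M₁ − M₂| / SD_pooled = |32.1 − 24.5| / 12.2 = 7.6 / 12.2 = 0.623.
For two independent groups with equal n: n = 2·((z_{α/2} + z_β) / d)².
z_{α/2} + z_β = 1.960 + 0.524 = 2.484.
n = 2 × (2.484 / 0.623)² = 2 × 3.987² = 2 × 15.90 = 31.8.
Round up to the next whole participant.

n = 32 per group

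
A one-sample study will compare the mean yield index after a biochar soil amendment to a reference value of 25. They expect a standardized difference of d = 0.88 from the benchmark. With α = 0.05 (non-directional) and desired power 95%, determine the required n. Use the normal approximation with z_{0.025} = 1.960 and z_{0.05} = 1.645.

n = 17

For a one-sample test: n = ((z_{α/2} + z_β) / d)².
z_{α/2} + z_β = 1.960 + 1.645 = 3.605.
n = (3.605 / 0.88)² = 4.097² = 16.78.
Round up.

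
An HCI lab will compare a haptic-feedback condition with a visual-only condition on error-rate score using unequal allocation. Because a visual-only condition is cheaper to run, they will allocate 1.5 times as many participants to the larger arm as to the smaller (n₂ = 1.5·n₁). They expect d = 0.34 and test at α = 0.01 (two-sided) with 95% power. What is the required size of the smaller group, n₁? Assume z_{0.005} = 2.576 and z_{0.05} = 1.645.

n₁ = 257

With allocation ratio k = n₂/n₁ = 1.5, Var(x̄₁−x̄₂) = σ²(1/n₁ + 1/(k·n₁)) = σ²·(k+1)/(k·n₁).
So n₁ = (1 + 1/k)·((z_{α/2} + z_β)/d)² = 1.667 × (4.221/0.34)².
n₁ = 1.667 × 154.12 = 256.9.
Round up: n₁ = 257, giving n₂ = ⌈1.5 × 257⌉ = ⌈385.5⌉ = 386.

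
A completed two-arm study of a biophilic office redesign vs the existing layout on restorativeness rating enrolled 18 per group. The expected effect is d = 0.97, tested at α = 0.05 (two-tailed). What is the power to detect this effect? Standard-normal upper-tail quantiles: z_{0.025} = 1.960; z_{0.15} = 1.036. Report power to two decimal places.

power ≈ 0.83

For two equal groups, power = Φ(d·√(n/2) − z_{α/2}).
d·√(n/2) = 0.97 × √(18/2) = 0.97 × 3.000 = 2.910.
z_β = 2.910 − 1.960 = 0.950.
Power = Φ(0.950) = 0.829.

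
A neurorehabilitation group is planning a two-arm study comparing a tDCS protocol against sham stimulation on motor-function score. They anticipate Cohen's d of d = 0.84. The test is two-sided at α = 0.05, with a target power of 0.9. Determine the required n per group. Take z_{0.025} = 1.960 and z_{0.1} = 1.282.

For two independent groups with equal n: n = 2·((z_{α/2} + z_β) / d)².
z_{α/2} + z_β = 1.960 + 1.282 = 3.242.
n = 2 × (3.242 / 0.84)² = 2 × 3.860² = 2 × 14.90 = 29.8.
Round up to the next whole participant.

n = 30 per group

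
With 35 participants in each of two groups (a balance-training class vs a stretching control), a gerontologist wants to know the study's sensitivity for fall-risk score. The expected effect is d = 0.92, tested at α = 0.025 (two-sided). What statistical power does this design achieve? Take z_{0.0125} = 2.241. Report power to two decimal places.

For two equal groups, power = Φ(d·√(n/2) − z_{α/2}).
d·√(n/2) = 0.92 × √(35/2) = 0.92 × 4.183 = 3.849.
z_β = 3.849 − 2.241 = 1.608.
Power = Φ(1.608) = 0.946.

power ≈ 0.95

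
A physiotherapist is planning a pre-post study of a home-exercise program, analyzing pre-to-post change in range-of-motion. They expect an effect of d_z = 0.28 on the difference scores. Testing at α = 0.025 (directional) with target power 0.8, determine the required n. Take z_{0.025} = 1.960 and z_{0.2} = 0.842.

n = 101 pairs

For a paired (one-sample on differences) test: n = ((z_{α} + z_β) / d)².
z_{α} + z_β = 1.960 + 0.842 = 2.802.
n = (2.802 / 0.28)² = 10.007² = 100.14.
Round up.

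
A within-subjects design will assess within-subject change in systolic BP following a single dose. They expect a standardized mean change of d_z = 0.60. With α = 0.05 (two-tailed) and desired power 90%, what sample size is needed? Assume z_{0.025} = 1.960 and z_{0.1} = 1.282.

n = 30 pairs

For a paired (one-sample on differences) test: n = ((z_{α/2} + z_β) / d)².
z_{α/2} + z_β = 1.960 + 1.282 = 3.242.
n = (3.242 / 0.60)² = 5.403² = 29.20.
Round up.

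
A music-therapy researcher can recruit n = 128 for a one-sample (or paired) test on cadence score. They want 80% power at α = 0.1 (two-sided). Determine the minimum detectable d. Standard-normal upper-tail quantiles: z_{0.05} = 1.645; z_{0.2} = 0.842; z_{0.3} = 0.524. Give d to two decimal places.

d_min ≈ 0.22

For a single sample (or paired design) of n = 128: d_min = (z_{α/2} + z_β)/√n.
z-sum = 1.645 + 0.842 = 2.487.
d_min = 2.487 / √128 = 2.487 / 11.314 = 0.220.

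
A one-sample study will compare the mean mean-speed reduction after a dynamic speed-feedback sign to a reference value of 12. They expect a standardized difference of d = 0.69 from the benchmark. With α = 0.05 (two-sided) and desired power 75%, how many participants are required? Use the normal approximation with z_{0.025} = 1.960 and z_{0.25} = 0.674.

For a one-sample test: n = ((z_{α/2} + z_β) / d)².
z_{α/2} + z_β = 1.960 + 0.674 = 2.634.
n = (2.634 / 0.69)² = 3.817² = 14.57.
Round up.

n = 15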